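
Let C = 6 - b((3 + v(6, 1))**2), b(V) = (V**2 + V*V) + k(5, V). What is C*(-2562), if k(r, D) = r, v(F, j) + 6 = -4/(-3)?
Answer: 998326/27 ≈ 36975.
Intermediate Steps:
v(F, j) = -14/3 (v(F, j) = -6 - 4/(-3) = -6 - 4*(-1/3) = -6 + 4/3 = -14/3)
b(V) = 5 + 2*V**2 (b(V) = (V**2 + V*V) + 5 = (V**2 + V**2) + 5 = 2*V**2 + 5 = 5 + 2*V**2)
C = -1169/81 (C = 6 - (5 + 2*((3 - 14/3)**2)**2) = 6 - (5 + 2*((-5/3)**2)**2) = 6 - (5 + 2*(25/9)**2) = 6 - (5 + 2*(625/81)) = 6 - (5 + 1250/81) = 6 - 1*1655/81 = 6 - 1655/81 = -1169/81 ≈ -14.432)
C*(-2562) = -1169/81*(-2562) = 998326/27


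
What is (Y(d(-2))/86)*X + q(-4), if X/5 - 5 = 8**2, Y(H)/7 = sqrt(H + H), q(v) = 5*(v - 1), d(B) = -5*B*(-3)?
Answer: -25 + 2415*I*sqrt(15)/43 ≈ -25.0 + 217.52*I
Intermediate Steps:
d(B) = 15*B
q(v) = -5 + 5*v (q(v) = 5*(-1 + v) = -5 + 5*v)
Y(H) = 7*sqrt(2)*sqrt(H) (Y(H) = 7*sqrt(H + H) = 7*sqrt(2*H) = 7*(sqrt(2)*sqrt(H)) = 7*sqrt(2)*sqrt(H))
X = 345 (X = 25 + 5*8**2 = 25 + 5*64 = 25 + 320 = 345)
(Y(d(-2))/86)*X + q(-4) = ((7*sqrt(2)*sqrt(15*(-2)))/86)*345 + (-5 + 5*(-4)) = ((7*sqrt(2)*sqrt(-30))*(1/86))*345 + (-5 - 20) = ((7*sqrt(2)*(I*sqrt(30)))*(1/86))*345 - 25 = ((14*I*sqrt(15))*(1/86))*345 - 25 = (7*I*sqrt(15)/43)*345 - 25 = 2415*I*sqrt(15)/43 - 25 = -25 + 2415*I*sqrt(15)/43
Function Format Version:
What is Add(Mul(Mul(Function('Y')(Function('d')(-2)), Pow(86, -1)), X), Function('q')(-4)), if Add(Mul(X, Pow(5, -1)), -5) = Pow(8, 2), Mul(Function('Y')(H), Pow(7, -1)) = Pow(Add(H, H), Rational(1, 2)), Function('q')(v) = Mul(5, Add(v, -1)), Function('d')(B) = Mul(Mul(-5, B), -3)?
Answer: Add(-25, Mul(Rational(2415, 43), I, Pow(15, Rational(1, 2)))) ≈ Add(-25.000, Mul(217.52, I))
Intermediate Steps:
Function('d')(B) = Mul(15, B)
Function('q')(v) = Add(-5, Mul(5, v)) (Function('q')(v) = Mul(5, Add(-1, v)) = Add(-5, Mul(5, v)))
Function('Y')(H) = Mul(7, Pow(2, Rational(1, 2)), Pow(H, Rational(1, 2))) (Function('Y')(H) = Mul(7, Pow(Add(H, H), Rational(1, 2))) = Mul(7, Pow(Mul(2, H), Rational(1, 2))) = Mul(7, Mul(Pow(2, Rational(1, 2)), Pow(H, Rational(1, 2)))) = Mul(7, Pow(2, Rational(1, 2)), Pow(H, Rational(1, 2))))
X = 345 (X = Add(25, Mul(5, Pow(8, 2))) = Add(25, Mul(5, 64)) = Add(25, 320) = 345)
Add(Mul(Mul(Function('Y')(Function('d')(-2)), Pow(86, -1)), X), Function('q')(-4)) = Add(Mul(Mul(Mul(7, Pow(2, Rational(1, 2)), Pow(Mul(15, -2), Rational(1, 2))), Pow(86, -1)), 345), Add(-5, Mul(5, -4))) = Add(Mul(Mul(Mul(7, Pow(2, Rational(1, 2)), Pow(-30, Rational(1, 2))), Rational(1, 86)), 345), Add(-5, -20)) = Add(Mul(Mul(Mul(7, Pow(2, Rational(1, 2)), Mul(I, Pow(30, Rational(1, 2)))), Rational(1, 86)), 345), -25) = Add(Mul(Mul(Mul(14, I, Pow(15, Rational(1, 2))), Rational(1, 86)), 345), -25) = Add(Mul(Mul(Rational(7, 43), I, Pow(15, Rational(1, 2))), 345), -25) = Add(Mul(Rational(2415, 43), I, Pow(15, Rational(1, 2))), -25) = Add(-25, Mul(Rational(2415, 43), I, Pow(15, Rational(1, 2))))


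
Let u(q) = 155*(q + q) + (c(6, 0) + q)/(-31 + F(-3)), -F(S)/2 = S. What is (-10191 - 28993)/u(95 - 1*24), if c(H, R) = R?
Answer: -979600/550179 ≈ -1.7805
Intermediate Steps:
F(S) = -2*S
u(q) = 7749*q/25 (u(q) = 155*(q + q) + (0 + q)/(-31 - 2*(-3)) = 155*(2*q) + q/(-31 + 6) = 310*q + q/(-25) = 310*q + q*(-1/25) = 310*q - q/25 = 7749*q/25)
(-10191 - 28993)/u(95 - 1*24) = (-10191 - 28993)/((7749*(95 - 1*24)/25)) = -39184*25/(7749*(95 - 24)) = -39184/((7749/25)*71) = -39184/550179/25 = -39184*25/550179 = -979600/550179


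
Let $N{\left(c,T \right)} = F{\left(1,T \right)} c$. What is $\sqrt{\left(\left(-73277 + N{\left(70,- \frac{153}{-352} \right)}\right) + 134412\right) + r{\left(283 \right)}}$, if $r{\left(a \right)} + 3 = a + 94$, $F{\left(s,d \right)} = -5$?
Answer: $\sqrt{61159} \approx 247.3$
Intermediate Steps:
$N{\left(c,T \right)} = - 5 c$
$r{\left(a \right)} = 91 + a$ ($r{\left(a \right)} = -3 + \left(a + 94\right) = -3 + \left(94 + a\right) = 91 + a$)
$\sqrt{\left(\left(-73277 + N{\left(70,- \frac{153}{-352} \right)}\right) + 134412\right) + r{\left(283 \right)}} = \sqrt{\left(\left(-73277 - 350\right) + 134412\right) + \left(91 + 283\right)} = \sqrt{\left(\left(-73277 - 350\right) + 134412\right) + 374} = \sqrt{\left(-73627 + 134412\right) + 374} = \sqrt{60785 + 374} = \sqrt{61159}$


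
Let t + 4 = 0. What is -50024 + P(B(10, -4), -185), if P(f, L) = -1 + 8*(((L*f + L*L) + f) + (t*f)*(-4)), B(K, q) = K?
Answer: 210335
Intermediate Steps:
t = -4 (t = -4 + 0 = -4)
P(f, L) = -1 + 8*L**2 + 136*f + 8*L*f (P(f, L) = -1 + 8*(((L*f + L*L) + f) - 4*f*(-4)) = -1 + 8*(((L*f + L**2) + f) + 16*f) = -1 + 8*(((L**2 + L*f) + f) + 16*f) = -1 + 8*((f + L**2 + L*f) + 16*f) = -1 + 8*(L**2 + 17*f + L*f) = -1 + (8*L**2 + 136*f + 8*L*f) = -1 + 8*L**2 + 136*f + 8*L*f)
-50024 + P(B(10, -4), -185) = -50024 + (-1 + 8*(-185)**2 + 136*10 + 8*(-185)*10) = -50024 + (-1 + 8*34225 + 1360 - 14800) = -50024 + (-1 + 273800 + 1360 - 14800) = -50024 + 260359 = 210335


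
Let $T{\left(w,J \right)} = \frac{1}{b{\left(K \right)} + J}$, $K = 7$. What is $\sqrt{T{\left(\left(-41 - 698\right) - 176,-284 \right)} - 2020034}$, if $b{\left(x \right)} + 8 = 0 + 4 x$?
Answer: $\frac{i \sqrt{35197072482}}{132} \approx 1421.3 i$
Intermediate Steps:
$b{\left(x \right)} = -8 + 4 x$ ($b{\left(x \right)} = -8 + \left(0 + 4 x\right) = -8 + 4 x$)
$T{\left(w,J \right)} = \frac{1}{20 + J}$ ($T{\left(w,J \right)} = \frac{1}{\left(-8 + 4 \cdot 7\right) + J} = \frac{1}{\left(-8 + 28\right) + J} = \frac{1}{20 + J}$)
$\sqrt{T{\left(\left(-41 - 698\right) - 176,-284 \right)} - 2020034} = \sqrt{\frac{1}{20 - 284} - 2020034} = \sqrt{\frac{1}{-264} - 2020034} = \sqrt{- \frac{1}{264} - 2020034} = \sqrt{- \frac{533288977}{264}} = \frac{i \sqrt{35197072482}}{132}$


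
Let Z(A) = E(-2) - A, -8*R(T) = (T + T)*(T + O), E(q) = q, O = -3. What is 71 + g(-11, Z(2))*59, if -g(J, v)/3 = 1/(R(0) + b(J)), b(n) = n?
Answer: 958/11 ≈ 87.091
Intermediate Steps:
R(T) = -T*(-3 + T)/4 (R(T) = -(T + T)*(T - 3)/8 = -2*T*(-3 + T)/8 = -T*(-3 + T)/4)
Z(A) = -2 - A
g(J, v) = -3/J (g(J, v) = -3/((¼)*0*(3 - 1*0) + J) = -3/((¼)*0*(3 + 0) + J) = -3/((¼)*0*3 + J) = -3/(0 + J) = -3/J)
71 + g(-11, Z(2))*59 = 71 - 3/(-11)*59 = 71 - 3*(-1/11)*59 = 71 + (3/11)*59 = 71 + 177/11 = 958/11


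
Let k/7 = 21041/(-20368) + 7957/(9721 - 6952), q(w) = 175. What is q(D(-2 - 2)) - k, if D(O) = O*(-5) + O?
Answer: 9143184071/56398992 ≈ 162.12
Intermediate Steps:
D(O) = -4*O (D(O) = -5*O + O = -4*O)
k = 726639529/56398992 (k = 7*(21041/(-20368) + 7957/(9721 - 6952)) = 7*(21041*(-1/20368) + 7957/2769) = 7*(-21041/20368 + 7957*(1/2769)) = 7*(-21041/20368 + 7957/2769) = 7*(103805647/56398992) = 726639529/56398992 ≈ 12.884)
q(D(-2 - 2)) - k = 175 - 1*726639529/56398992 = 175 - 726639529/56398992 = 9143184071/56398992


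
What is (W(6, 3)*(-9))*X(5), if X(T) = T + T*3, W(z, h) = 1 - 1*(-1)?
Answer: -360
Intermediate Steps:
W(z, h) = 2 (W(z, h) = 1 + 1 = 2)
X(T) = 4*T (X(T) = T + 3*T = 4*T)
(W(6, 3)*(-9))*X(5) = (2*(-9))*(4*5) = -18*20 = -360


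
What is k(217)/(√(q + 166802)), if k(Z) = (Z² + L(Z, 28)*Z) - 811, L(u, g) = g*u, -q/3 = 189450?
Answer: -682385*I*√100387/100387 ≈ -2153.7*I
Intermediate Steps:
q = -568350 (q = -3*189450 = -568350)
k(Z) = -811 + 29*Z² (k(Z) = (Z² + (28*Z)*Z) - 811 = (Z² + 28*Z²) - 811 = 29*Z² - 811 = -811 + 29*Z²)
k(217)/(√(q + 166802)) = (-811 + 29*217²)/(√(-568350 + 166802)) = (-811 + 29*47089)/(√(-401548)) = (-811 + 1365581)/((2*I*√100387)) = 1364770*(-I*√100387/200774) = -682385*I*√100387/100387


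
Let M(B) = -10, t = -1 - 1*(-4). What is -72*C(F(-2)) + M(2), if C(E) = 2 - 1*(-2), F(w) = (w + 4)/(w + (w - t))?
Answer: -298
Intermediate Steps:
t = 3 (t = -1 + 4 = 3)
F(w) = (4 + w)/(-3 + 2*w) (F(w) = (w + 4)/(w + (w - 1*3)) = (4 + w)/(w + (w - 3)) = (4 + w)/(w + (-3 + w)) = (4 + w)/(-3 + 2*w))
C(E) = 4 (C(E) = 2 + 2 = 4)
-72*C(F(-2)) + M(2) = -72*4 - 10 = -288 - 10 = -298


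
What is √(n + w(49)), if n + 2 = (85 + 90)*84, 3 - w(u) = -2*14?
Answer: √14729 ≈ 121.36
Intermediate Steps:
w(u) = 31 (w(u) = 3 - (-2)*14 = 3 - 1*(-28) = 3 + 28 = 31)
n = 14698 (n = -2 + (85 + 90)*84 = -2 + 175*84 = -2 + 14700 = 14698)
√(n + w(49)) = √(14698 + 31) = √14729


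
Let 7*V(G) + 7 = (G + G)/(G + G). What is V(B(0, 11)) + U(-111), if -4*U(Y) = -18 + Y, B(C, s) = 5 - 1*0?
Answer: 879/28 ≈ 31.393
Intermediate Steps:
B(C, s) = 5 (B(C, s) = 5 + 0 = 5)
V(G) = -6/7 (V(G) = -1 + ((G + G)/(G + G))/7 = -1 + ((2*G)/((2*G)))/7 = -1 + ((2*G)*(1/(2*G)))/7 = -1 + (⅐)*1 = -1 + ⅐ = -6/7)
U(Y) = 9/2 - Y/4 (U(Y) = -(-18 + Y)/4 = 9/2 - Y/4)
V(B(0, 11)) + U(-111) = -6/7 + (9/2 - ¼*(-111)) = -6/7 + (9/2 + 111/4) = -6/7 + 129/4 = 879/28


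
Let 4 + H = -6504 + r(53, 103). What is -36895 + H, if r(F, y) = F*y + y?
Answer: -37841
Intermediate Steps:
r(F, y) = y + F*y
H = -946 (H = -4 + (-6504 + 103*(1 + 53)) = -4 + (-6504 + 103*54) = -4 + (-6504 + 5562) = -4 - 942 = -946)
-36895 + H = -36895 - 946 = -37841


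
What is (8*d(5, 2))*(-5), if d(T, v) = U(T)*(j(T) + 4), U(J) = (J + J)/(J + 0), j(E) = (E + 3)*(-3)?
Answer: 1600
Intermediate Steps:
j(E) = -9 - 3*E (j(E) = (3 + E)*(-3) = -9 - 3*E)
U(J) = 2 (U(J) = (2*J)/J = 2)
d(T, v) = -10 - 6*T (d(T, v) = 2*((-9 - 3*T) + 4) = 2*(-5 - 3*T) = -10 - 6*T)
(8*d(5, 2))*(-5) = (8*(-10 - 6*5))*(-5) = (8*(-10 - 30))*(-5) = (8*(-40))*(-5) = -320*(-5) = 1600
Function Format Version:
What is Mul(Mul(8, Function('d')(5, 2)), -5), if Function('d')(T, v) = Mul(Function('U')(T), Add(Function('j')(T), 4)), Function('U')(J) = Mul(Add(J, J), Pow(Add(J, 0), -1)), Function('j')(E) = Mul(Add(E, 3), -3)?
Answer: 1600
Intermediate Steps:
Function('j')(E) = Add(-9, Mul(-3, E)) (Function('j')(E) = Mul(Add(3, E), -3) = Add(-9, Mul(-3, E)))
Function('U')(J) = 2 (Function('U')(J) = Mul(Mul(2, J), Pow(J, -1)) = 2)
Function('d')(T, v) = Add(-10, Mul(-6, T)) (Function('d')(T, v) = Mul(2, Add(Add(-9, Mul(-3, T)), 4)) = Mul(2, Add(-5, Mul(-3, T))) = Add(-10, Mul(-6, T)))
Mul(Mul(8, Function('d')(5, 2)), -5) = Mul(Mul(8, Add(-10, Mul(-6, 5))), -5) = Mul(Mul(8, Add(-10, -30)), -5) = Mul(Mul(8, -40), -5) = Mul(-320, -5) = 1600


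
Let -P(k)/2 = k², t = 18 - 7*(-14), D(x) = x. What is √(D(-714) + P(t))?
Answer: I*√27626 ≈ 166.21*I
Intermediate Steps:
t = 116 (t = 18 + 98 = 116)
P(k) = -2*k²
√(D(-714) + P(t)) = √(-714 - 2*116²) = √(-714 - 2*13456) = √(-714 - 26912) = √(-27626) = I*√27626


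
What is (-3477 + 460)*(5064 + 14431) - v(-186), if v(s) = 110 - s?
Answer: -58816711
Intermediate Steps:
(-3477 + 460)*(5064 + 14431) - v(-186) = (-3477 + 460)*(5064 + 14431) - (110 - 1*(-186)) = -3017*19495 - (110 + 186) = -58816415 - 1*296 = -58816415 - 296 = -58816711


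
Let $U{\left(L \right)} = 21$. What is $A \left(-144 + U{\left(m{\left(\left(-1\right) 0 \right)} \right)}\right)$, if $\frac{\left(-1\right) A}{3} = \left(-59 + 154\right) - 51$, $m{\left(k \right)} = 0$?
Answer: $16236$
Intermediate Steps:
$A = -132$ ($A = - 3 \left(\left(-59 + 154\right) - 51\right) = - 3 \left(95 - 51\right) = \left(-3\right) 44 = -132$)
$A \left(-144 + U{\left(m{\left(\left(-1\right) 0 \right)} \right)}\right) = - 132 \left(-144 + 21\right) = \left(-132\right) \left(-123\right) = 16236$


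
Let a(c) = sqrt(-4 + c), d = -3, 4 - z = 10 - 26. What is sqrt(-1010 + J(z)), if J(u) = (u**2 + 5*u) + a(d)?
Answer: sqrt(-510 + I*sqrt(7)) ≈ 0.05858 + 22.583*I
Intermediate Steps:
z = 20 (z = 4 - (10 - 26) = 4 - 1*(-16) = 4 + 16 = 20)
J(u) = u**2 + 5*u + I*sqrt(7) (J(u) = (u**2 + 5*u) + sqrt(-4 - 3) = (u**2 + 5*u) + sqrt(-7) = (u**2 + 5*u) + I*sqrt(7) = u**2 + 5*u + I*sqrt(7))
sqrt(-1010 + J(z)) = sqrt(-1010 + (20**2 + 5*20 + I*sqrt(7))) = sqrt(-1010 + (400 + 100 + I*sqrt(7))) = sqrt(-1010 + (500 + I*sqrt(7))) = sqrt(-510 + I*sqrt(7))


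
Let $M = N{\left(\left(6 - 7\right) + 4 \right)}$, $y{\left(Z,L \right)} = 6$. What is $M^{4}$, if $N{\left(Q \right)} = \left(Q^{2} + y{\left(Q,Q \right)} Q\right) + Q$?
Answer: $810000$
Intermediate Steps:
$N{\left(Q \right)} = Q^{2} + 7 Q$ ($N{\left(Q \right)} = \left(Q^{2} + 6 Q\right) + Q = Q^{2} + 7 Q$)
$M = 30$ ($M = \left(\left(6 - 7\right) + 4\right) \left(7 + \left(\left(6 - 7\right) + 4\right)\right) = \left(-1 + 4\right) \left(7 + \left(-1 + 4\right)\right) = 3 \left(7 + 3\right) = 3 \cdot 10 = 30$)
$M^{4} = 30^{4} = 810000$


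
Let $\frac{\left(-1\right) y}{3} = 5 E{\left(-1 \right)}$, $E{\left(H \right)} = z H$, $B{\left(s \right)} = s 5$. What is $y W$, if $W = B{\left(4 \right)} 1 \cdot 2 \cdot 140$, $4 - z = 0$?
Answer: $336000$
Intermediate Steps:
$z = 4$ ($z = 4 - 0 = 4 + 0 = 4$)
$B{\left(s \right)} = 5 s$
$E{\left(H \right)} = 4 H$
$y = 60$ ($y = - 3 \cdot 5 \cdot 4 \left(-1\right) = - 3 \cdot 5 \left(-4\right) = \left(-3\right) \left(-20\right) = 60$)
$W = 5600$ ($W = 5 \cdot 4 \cdot 1 \cdot 2 \cdot 140 = 20 \cdot 1 \cdot 2 \cdot 140 = 20 \cdot 2 \cdot 140 = 40 \cdot 140 = 5600$)
$y W = 60 \cdot 5600 = 336000$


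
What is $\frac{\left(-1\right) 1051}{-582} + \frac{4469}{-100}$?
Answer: $- \frac{1247929}{29100} \approx -42.884$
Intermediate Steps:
$\frac{\left(-1\right) 1051}{-582} + \frac{4469}{-100} = \left(-1051\right) \left(- \frac{1}{582}\right) + 4469 \left(- \frac{1}{100}\right) = \frac{1051}{582} - \frac{4469}{100} = - \frac{1247929}{29100}$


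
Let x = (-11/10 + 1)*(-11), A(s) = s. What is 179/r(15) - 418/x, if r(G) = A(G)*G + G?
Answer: -91021/240 ≈ -379.25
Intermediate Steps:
r(G) = G + G² (r(G) = G*G + G = G² + G = G + G²)
x = 11/10 (x = (-11*⅒ + 1)*(-11) = (-11/10 + 1)*(-11) = -⅒*(-11) = 11/10 ≈ 1.1000)
179/r(15) - 418/x = 179/((15*(1 + 15))) - 418/11/10 = 179/((15*16)) - 418*10/11 = 179/240 - 380 = -91021/240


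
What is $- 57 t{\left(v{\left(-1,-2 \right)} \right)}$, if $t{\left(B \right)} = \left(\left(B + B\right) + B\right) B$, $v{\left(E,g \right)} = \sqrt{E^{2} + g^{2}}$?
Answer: $-855$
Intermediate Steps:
$t{\left(B \right)} = 3 B^{2}$ ($t{\left(B \right)} = \left(2 B + B\right) B = 3 B B = 3 B^{2}$)
$- 57 t{\left(v{\left(-1,-2 \right)} \right)} = - 57 \cdot 3 \left(\sqrt{\left(-1\right)^{2} + \left(-2\right)^{2}}\right)^{2} = - 57 \cdot 3 \left(\sqrt{1 + 4}\right)^{2} = - 57 \cdot 3 \left(\sqrt{5}\right)^{2} = - 57 \cdot 3 \cdot 5 = \left(-57\right) 15 = -855$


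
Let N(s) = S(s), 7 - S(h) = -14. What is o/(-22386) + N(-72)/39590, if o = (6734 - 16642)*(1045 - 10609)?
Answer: -625258727329/147710290 ≈ -4233.0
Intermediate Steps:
S(h) = 21 (S(h) = 7 - 1*(-14) = 7 + 14 = 21)
N(s) = 21
o = 94760112 (o = -9908*(-9564) = 94760112)
o/(-22386) + N(-72)/39590 = 94760112/(-22386) + 21/39590 = 94760112*(-1/22386) + 21*(1/39590) = -15793352/3731 + 21/39590 = -625258727329/147710290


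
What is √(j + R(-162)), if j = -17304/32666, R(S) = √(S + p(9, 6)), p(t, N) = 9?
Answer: √(-141313116 + 800300667*I*√17)/16333 ≈ 2.4342 + 2.5407*I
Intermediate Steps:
R(S) = √(9 + S) (R(S) = √(S + 9) = √(9 + S))
j = -8652/16333 (j = -17304*1/32666 = -8652/16333 ≈ -0.52973)
√(j + R(-162)) = √(-8652/16333 + √(9 - 162)) = √(-8652/16333 + √(-153)) = √(-8652/16333 + 3*I*√17)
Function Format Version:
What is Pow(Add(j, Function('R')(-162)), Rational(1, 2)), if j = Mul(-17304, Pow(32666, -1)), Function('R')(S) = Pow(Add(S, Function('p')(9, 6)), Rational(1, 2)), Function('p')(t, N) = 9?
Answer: Mul(Rational(1, 16333), Pow(Add(-141313116, Mul(800300667, I, Pow(17, Rational(1, 2)))), Rational(1, 2))) ≈ Add(2.4342, Mul(2.5407, I))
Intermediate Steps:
Function('R')(S) = Pow(Add(9, S), Rational(1, 2)) (Function('R')(S) = Pow(Add(S, 9), Rational(1, 2)) = Pow(Add(9, S), Rational(1, 2)))
j = Rational(-8652, 16333) (j = Mul(-17304, Rational(1, 32666)) = Rational(-8652, 16333) ≈ -0.52973)
Pow(Add(j, Function('R')(-162)), Rational(1, 2)) = Pow(Add(Rational(-8652, 16333), Pow(Add(9, -162), Rational(1, 2))), Rational(1, 2)) = Pow(Add(Rational(-8652, 16333), Pow(-153, Rational(1, 2))), Rational(1, 2)) = Pow(Add(Rational(-8652, 16333), Mul(3, I, Pow(17, Rational(1, 2)))), Rational(1, 2))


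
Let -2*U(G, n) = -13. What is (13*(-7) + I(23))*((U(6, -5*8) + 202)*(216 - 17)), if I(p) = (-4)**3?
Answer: -12862365/2 ≈ -6.4312e+6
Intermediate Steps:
U(G, n) = 13/2 (U(G, n) = -1/2*(-13) = 13/2)
I(p) = -64
(13*(-7) + I(23))*((U(6, -5*8) + 202)*(216 - 17)) = (13*(-7) - 64)*((13/2 + 202)*(216 - 17)) = (-91 - 64)*((417/2)*199) = -155*82983/2 = -12862365/2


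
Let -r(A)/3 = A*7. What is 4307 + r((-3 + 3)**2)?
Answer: 4307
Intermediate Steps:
r(A) = -21*A (r(A) = -3*A*7 = -21*A)
4307 + r((-3 + 3)**2) = 4307 - 21*(-3 + 3)**2 = 4307 - 21*0**2 = 4307 - 21*0 = 4307 + 0 = 4307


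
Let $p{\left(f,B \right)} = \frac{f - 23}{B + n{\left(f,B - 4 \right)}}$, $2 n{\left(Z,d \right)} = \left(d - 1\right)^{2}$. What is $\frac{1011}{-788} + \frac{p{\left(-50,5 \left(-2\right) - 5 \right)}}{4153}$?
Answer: $- \frac{776813879}{605424340} \approx -1.2831$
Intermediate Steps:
$n{\left(Z,d \right)} = \frac{\left(-1 + d\right)^{2}}{2}$ ($n{\left(Z,d \right)} = \frac{\left(d - 1\right)^{2}}{2} = \frac{\left(-1 + d\right)^{2}}{2}$)
$p{\left(f,B \right)} = \frac{-23 + f}{B + \frac{\left(-5 + B\right)^{2}}{2}}$ ($p{\left(f,B \right)} = \frac{f - 23}{B + \frac{\left(-1 + \left(B - 4\right)\right)^{2}}{2}} = \frac{-23 + f}{B + \frac{\left(-1 + \left(B - 4\right)\right)^{2}}{2}} = \frac{-23 + f}{B + \frac{\left(-1 + \left(-4 + B\right)\right)^{2}}{2}} = \frac{-23 + f}{B + \frac{\left(-5 + B\right)^{2}}{2}}$)
$\frac{1011}{-788} + \frac{p{\left(-50,5 \left(-2\right) - 5 \right)}}{4153} = \frac{1011}{-788} + \frac{2 \frac{1}{\left(-5 + \left(5 \left(-2\right) - 5\right)\right)^{2} + 2 \left(5 \left(-2\right) - 5\right)} \left(-23 - 50\right)}{4153} = 1011 \left(- \frac{1}{788}\right) + 2 \frac{1}{\left(-5 - 15\right)^{2} + 2 \left(-10 - 5\right)} \left(-73\right) \frac{1}{4153} = - \frac{1011}{788} + 2 \frac{1}{\left(-5 - 15\right)^{2} + 2 \left(-15\right)} \left(-73\right) \frac{1}{4153} = - \frac{1011}{788} + 2 \frac{1}{\left(-20\right)^{2} - 30} \left(-73\right) \frac{1}{4153} = - \frac{1011}{788} + 2 \frac{1}{400 - 30} \left(-73\right) \frac{1}{4153} = - \frac{1011}{788} + 2 \cdot \frac{1}{370} \left(-73\right) \frac{1}{4153} = - \frac{1011}{788} - \frac{73}{768305} = - \frac{776813879}{605424340}$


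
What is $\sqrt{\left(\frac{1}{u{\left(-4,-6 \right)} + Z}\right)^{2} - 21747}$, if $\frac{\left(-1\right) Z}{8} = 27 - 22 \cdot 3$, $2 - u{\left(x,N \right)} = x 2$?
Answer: $\frac{i \sqrt{2254815947}}{322} \approx 147.47 i$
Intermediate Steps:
$u{\left(x,N \right)} = 2 - 2 x$ ($u{\left(x,N \right)} = 2 - x 2 = 2 - 2 x$)
$Z = 312$ ($Z = - 8 \left(27 - 22 \cdot 3\right) = - 8 \left(27 - 66\right) = \left(-8\right) \left(-39\right) = 312$)
$\sqrt{\left(\frac{1}{u{\left(-4,-6 \right)} + Z}\right)^{2} - 21747} = \sqrt{\left(\frac{1}{\left(2 - -8\right) + 312}\right)^{2} - 21747} = \sqrt{\left(\frac{1}{\left(2 + 8\right) + 312}\right)^{2} - 21747} = \sqrt{\left(\frac{1}{10 + 312}\right)^{2} - 21747} = \sqrt{\left(\frac{1}{322}\right)^{2} - 21747} = \sqrt{\frac{1}{103684} - 21747} = \sqrt{- \frac{2254815947}{103684}} = \frac{i \sqrt{2254815947}}{322}$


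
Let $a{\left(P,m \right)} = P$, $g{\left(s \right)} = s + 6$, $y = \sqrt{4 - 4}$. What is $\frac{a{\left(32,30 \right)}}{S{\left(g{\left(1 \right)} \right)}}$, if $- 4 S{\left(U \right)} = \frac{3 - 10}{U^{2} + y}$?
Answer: $896$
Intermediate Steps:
$y = 0$ ($y = \sqrt{0} = 0$)
$g{\left(s \right)} = 6 + s$
$S{\left(U \right)} = \frac{7}{4 U^{2}}$ ($S{\left(U \right)} = - \frac{\left(3 - 10\right) \frac{1}{U^{2} + 0}}{4} = - \frac{\left(-7\right) \frac{1}{U^{2}}}{4} = \frac{7}{4 U^{2}}$)
$\frac{a{\left(32,30 \right)}}{S{\left(g{\left(1 \right)} \right)}} = \frac{32}{\frac{7}{4} \frac{1}{\left(6 + 1\right)^{2}}} = \frac{32}{\frac{7}{4} \cdot \frac{1}{49}} = 32 \frac{1}{\frac{1}{28}} = 32 \cdot 28 = 896$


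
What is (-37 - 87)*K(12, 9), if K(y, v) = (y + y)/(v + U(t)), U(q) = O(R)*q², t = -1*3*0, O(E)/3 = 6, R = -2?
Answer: -992/3 ≈ -330.67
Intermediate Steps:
O(E) = 18 (O(E) = 3*6 = 18)
t = 0 (t = -3*0 = 0)
U(q) = 18*q²
K(y, v) = 2*y/v (K(y, v) = (y + y)/(v + 18*0²) = (2*y)/(v + 18*0) = (2*y)/(v + 0) = (2*y)/v = 2*y/v)
(-37 - 87)*K(12, 9) = (-37 - 87)*(2*12/9) = -248*12/9 = -124*8/3 = -992/3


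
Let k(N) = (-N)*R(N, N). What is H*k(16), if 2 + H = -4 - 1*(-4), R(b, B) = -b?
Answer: -512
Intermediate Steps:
H = -2 (H = -2 + (-4 - 1*(-4)) = -2 + (-4 + 4) = -2 + 0 = -2)
k(N) = N² (k(N) = (-N)*(-N) = N²)
H*k(16) = -2*16² = -2*256 = -512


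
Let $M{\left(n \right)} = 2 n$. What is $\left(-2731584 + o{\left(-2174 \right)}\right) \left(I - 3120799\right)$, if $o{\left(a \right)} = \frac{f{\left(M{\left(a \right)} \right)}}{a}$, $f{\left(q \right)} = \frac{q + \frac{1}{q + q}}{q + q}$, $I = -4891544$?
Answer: $\frac{3598095572411277497481495}{164398784384} \approx 2.1886 \cdot 10^{13}$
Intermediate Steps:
$f{\left(q \right)} = \frac{q + \frac{1}{2 q}}{2 q}$
$o{\left(a \right)} = \frac{\frac{1}{2} + \frac{1}{16 a^{2}}}{a}$ ($o{\left(a \right)} = \frac{\frac{1}{2} + \frac{1}{4 \cdot 4 a^{2}}}{a} = \frac{\frac{1}{2} + \frac{\frac{1}{4} \frac{1}{a^{2}}}{4}}{a} = \frac{\frac{1}{2} + \frac{1}{16 a^{2}}}{a}$)
$\left(-2731584 + o{\left(-2174 \right)}\right) \left(I - 3120799\right) = \left(-2731584 + \frac{1 + 8 \left(-2174\right)^{2}}{16 \left(-10274924024\right)}\right) \left(-4891544 - 3120799\right) = \left(-2731584 + \frac{1}{16} \left(- \frac{1}{10274924024}\right) \left(1 + 8 \cdot 4726276\right)\right) \left(-8012343\right) = \left(-2731584 + \frac{1}{16} \left(- \frac{1}{10274924024}\right) \left(1 + 37810208\right)\right) \left(-8012343\right) = \left(-2731584 + \frac{1}{16} \left(- \frac{1}{10274924024}\right) 37810209\right) \left(-8012343\right) = \left(-2731584 - \frac{37810209}{164398784384}\right) \left(-8012343\right) = \left(- \frac{449069089080594465}{164398784384}\right) \left(-8012343\right) = \frac{3598095572411277497481495}{164398784384}$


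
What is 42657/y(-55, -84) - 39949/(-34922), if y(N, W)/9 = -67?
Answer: -488526169/7019322 ≈ -69.597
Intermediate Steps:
y(N, W) = -603 (y(N, W) = 9*(-67) = -603)
42657/y(-55, -84) - 39949/(-34922) = 42657/(-603) - 39949/(-34922) = 42657*(-1/603) - 39949*(-1/34922) = -14219/201 + 39949/34922 = -488526169/7019322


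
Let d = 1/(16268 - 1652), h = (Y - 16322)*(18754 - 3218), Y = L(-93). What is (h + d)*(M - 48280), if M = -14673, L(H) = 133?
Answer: 231421764741311639/14616 ≈ 1.5833e+13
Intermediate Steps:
Y = 133
h = -251512304 (h = (133 - 16322)*(18754 - 3218) = -16189*15536 = -251512304)
d = 1/14616 ≈ 6.8418e-5
(h + d)*(M - 48280) = (-251512304 + 1/14616)*(-14673 - 48280) = -3676103835263/14616*(-62953) = 231421764741311639/14616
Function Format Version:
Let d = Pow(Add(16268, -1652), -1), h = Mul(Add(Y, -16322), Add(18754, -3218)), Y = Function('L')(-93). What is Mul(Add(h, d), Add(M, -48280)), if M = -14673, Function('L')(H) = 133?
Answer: Rational(231421764741311639, 14616) ≈ 1.5833e+13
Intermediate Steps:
Y = 133
h = -251512304 (h = Mul(Add(133, -16322), Add(18754, -3218)) = Mul(-16189, 15536) = -251512304)
d = Rational(1, 14616) (d = Pow(14616, -1) = Rational(1, 14616) ≈ 6.8418e-5)
Mul(Add(h, d), Add(M, -48280)) = Mul(Add(-251512304, Rational(1, 14616)), Add(-14673, -48280)) = Mul(Rational(-3676103835263, 14616), -62953) = Rational(231421764741311639, 14616)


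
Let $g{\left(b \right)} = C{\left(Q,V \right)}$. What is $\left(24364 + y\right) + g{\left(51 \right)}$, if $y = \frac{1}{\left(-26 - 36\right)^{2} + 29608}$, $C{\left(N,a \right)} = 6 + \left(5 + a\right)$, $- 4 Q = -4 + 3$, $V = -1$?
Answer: $\frac{815359049}{33452} \approx 24374.0$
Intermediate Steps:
$Q = \frac{1}{4}$ ($Q = - \frac{-4 + 3}{4} = \left(- \frac{1}{4}\right) \left(-1\right) = \frac{1}{4} \approx 0.25$)
$C{\left(N,a \right)} = 11 + a$
$g{\left(b \right)} = 10$ ($g{\left(b \right)} = 11 - 1 = 10$)
$y = \frac{1}{33452}$ ($y = \frac{1}{\left(-62\right)^{2} + 29608} = \frac{1}{3844 + 29608} = \frac{1}{33452} \approx 2.9894 \cdot 10^{-5}$)
$\left(24364 + y\right) + g{\left(51 \right)} = \left(24364 + \frac{1}{33452}\right) + 10 = \frac{815024529}{33452} + 10 = \frac{815359049}{33452}$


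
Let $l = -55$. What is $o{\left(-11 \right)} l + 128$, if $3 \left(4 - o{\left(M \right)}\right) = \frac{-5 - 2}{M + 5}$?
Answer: $- \frac{1271}{18} \approx -70.611$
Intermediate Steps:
$o{\left(M \right)} = 4 + \frac{7}{3 \left(5 + M\right)}$ ($o{\left(M \right)} = 4 - \frac{\left(-5 - 2\right) \frac{1}{M + 5}}{3} = 4 - \frac{\left(-7\right) \frac{1}{5 + M}}{3} = 4 + \frac{7}{3 \left(5 + M\right)}$)
$o{\left(-11 \right)} l + 128 = \frac{67 + 12 \left(-11\right)}{3 \left(5 - 11\right)} \left(-55\right) + 128 = \frac{67 - 132}{3 \left(-6\right)} \left(-55\right) + 128 = \frac{1}{3} \left(- \frac{1}{6}\right) \left(-65\right) \left(-55\right) + 128 = \frac{65}{18} \left(-55\right) + 128 = - \frac{3575}{18} + 128 = - \frac{1271}{18}$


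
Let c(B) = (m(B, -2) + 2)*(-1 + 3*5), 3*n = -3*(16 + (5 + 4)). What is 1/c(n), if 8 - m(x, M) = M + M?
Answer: 1/196 ≈ 0.0051020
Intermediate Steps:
m(x, M) = 8 - 2*M (m(x, M) = 8 - (M + M) = 8 - 2*M)
n = -25 (n = (-3*(16 + (5 + 4)))/3 = (-3*(16 + 9))/3 = (-3*25)/3 = (⅓)*(-75) = -25)
c(B) = 196 (c(B) = ((8 - 2*(-2)) + 2)*(-1 + 3*5) = ((8 + 4) + 2)*(-1 + 15) = (12 + 2)*14 = 14*14 = 196)
1/c(n) = 1/196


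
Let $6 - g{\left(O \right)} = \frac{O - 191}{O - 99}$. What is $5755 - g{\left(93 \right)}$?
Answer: $\frac{17296}{3} \approx 5765.3$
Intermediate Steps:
$g{\left(O \right)} = 6 - \frac{-191 + O}{-99 + O}$ ($g{\left(O \right)} = 6 - \frac{O - 191}{O - 99} = 6 - \frac{-191 + O}{-99 + O}$)
$5755 - g{\left(93 \right)} = 5755 - \frac{-403 + 5 \cdot 93}{-99 + 93} = 5755 - \frac{-403 + 465}{-6} = 5755 - \left(- \frac{1}{6}\right) 62 = 5755 - - \frac{31}{3} = 5755 + \frac{31}{3} = \frac{17296}{3}$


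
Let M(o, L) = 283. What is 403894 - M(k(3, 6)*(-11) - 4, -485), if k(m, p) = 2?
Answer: 403611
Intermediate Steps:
403894 - M(k(3, 6)*(-11) - 4, -485) = 403894 - 1*283 = 403894 - 283 = 403611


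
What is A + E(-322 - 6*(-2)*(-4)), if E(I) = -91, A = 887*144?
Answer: 127637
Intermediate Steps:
A = 127728
A + E(-322 - 6*(-2)*(-4)) = 127728 - 91 = 127637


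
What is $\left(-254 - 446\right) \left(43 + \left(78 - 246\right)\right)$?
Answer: $87500$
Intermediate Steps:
$\left(-254 - 446\right) \left(43 + \left(78 - 246\right)\right) = - 700 \left(43 + \left(78 - 246\right)\right) = - 700 \left(43 - 168\right) = \left(-700\right) \left(-125\right) = 87500$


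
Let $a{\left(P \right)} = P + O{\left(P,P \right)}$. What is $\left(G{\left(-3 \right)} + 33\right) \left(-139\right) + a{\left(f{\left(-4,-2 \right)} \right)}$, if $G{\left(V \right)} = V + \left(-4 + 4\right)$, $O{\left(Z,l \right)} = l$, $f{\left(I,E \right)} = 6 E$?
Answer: $-4194$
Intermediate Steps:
$a{\left(P \right)} = 2 P$ ($a{\left(P \right)} = P + P = 2 P$)
$G{\left(V \right)} = V$ ($G{\left(V \right)} = V + 0 = V$)
$\left(G{\left(-3 \right)} + 33\right) \left(-139\right) + a{\left(f{\left(-4,-2 \right)} \right)} = \left(-3 + 33\right) \left(-139\right) + 2 \cdot 6 \left(-2\right) = 30 \left(-139\right) + 2 \left(-12\right) = -4170 - 24 = -4194$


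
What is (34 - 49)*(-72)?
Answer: 1080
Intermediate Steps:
(34 - 49)*(-72) = -15*(-72) = 1080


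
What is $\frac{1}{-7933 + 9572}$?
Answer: $\frac{1}{1639} \approx 0.00061013$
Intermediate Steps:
$\frac{1}{-7933 + 9572} = \frac{1}{1639}$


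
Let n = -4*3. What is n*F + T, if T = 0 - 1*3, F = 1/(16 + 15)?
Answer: -105/31 ≈ -3.3871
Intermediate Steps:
F = 1/31 ≈ 0.032258
n = -12
T = -3 (T = 0 - 3 = -3)
n*F + T = -12*1/31 - 3 = -12/31 - 3 = -105/31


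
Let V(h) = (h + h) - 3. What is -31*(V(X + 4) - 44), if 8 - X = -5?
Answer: 403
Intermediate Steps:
X = 13 (X = 8 - 1*(-5) = 8 + 5 = 13)
V(h) = -3 + 2*h (V(h) = 2*h - 3 = -3 + 2*h)
-31*(V(X + 4) - 44) = -31*((-3 + 2*(13 + 4)) - 44) = -31*((-3 + 2*17) - 44) = -31*((-3 + 34) - 44) = -31*(31 - 44) = -31*(-13) = 403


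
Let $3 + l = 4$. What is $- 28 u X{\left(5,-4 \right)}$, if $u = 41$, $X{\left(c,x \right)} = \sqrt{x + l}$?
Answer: $- 1148 i \sqrt{3} \approx - 1988.4 i$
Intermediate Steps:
$l = 1$ ($l = -3 + 4 = 1$)
$X{\left(c,x \right)} = \sqrt{1 + x}$ ($X{\left(c,x \right)} = \sqrt{x + 1} = \sqrt{1 + x}$)
$- 28 u X{\left(5,-4 \right)} = \left(-28\right) 41 \sqrt{1 - 4} = - 1148 \sqrt{-3} = - 1148 i \sqrt{3}$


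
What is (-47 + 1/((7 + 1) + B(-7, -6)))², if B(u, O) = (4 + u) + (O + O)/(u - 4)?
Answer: 9847044/4489 ≈ 2193.6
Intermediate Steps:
B(u, O) = 4 + u + 2*O/(-4 + u) (B(u, O) = (4 + u) + (2*O)/(-4 + u) = (4 + u) + 2*O/(-4 + u) = 4 + u + 2*O/(-4 + u))
(-47 + 1/((7 + 1) + B(-7, -6)))² = (-47 + 1/((7 + 1) + (-16 + (-7)² + 2*(-6))/(-4 - 7)))² = (-47 + 1/(8 + (-16 + 49 - 12)/(-11)))² = (-47 + 1/(8 - 1/11*21))² = (-47 + 1/(8 - 21/11))² = (-47 + 1/(67/11))² = (-47 + 11/67)² = (-3138/67)² = 9847044/4489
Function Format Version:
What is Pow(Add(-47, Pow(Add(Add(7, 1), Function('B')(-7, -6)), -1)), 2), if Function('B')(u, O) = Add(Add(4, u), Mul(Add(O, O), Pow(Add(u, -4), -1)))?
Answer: Rational(9847044, 4489) ≈ 2193.6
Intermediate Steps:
Function('B')(u, O) = Add(4, u, Mul(2, O, Pow(Add(-4, u), -1))) (Function('B')(u, O) = Add(Add(4, u), Mul(Mul(2, O), Pow(Add(-4, u), -1))) = Add(Add(4, u), Mul(2, O, Pow(Add(-4, u), -1))) = Add(4, u, Mul(2, O, Pow(Add(-4, u), -1))))
Pow(Add(-47, Pow(Add(Add(7, 1), Function('B')(-7, -6)), -1)), 2) = Pow(Add(-47, Pow(Add(Add(7, 1), Mul(Pow(Add(-4, -7), -1), Add(-16, Pow(-7, 2), Mul(2, -6)))), -1)), 2) = Pow(Add(-47, Pow(Add(8, Mul(Pow(-11, -1), Add(-16, 49, -12))), -1)), 2) = Pow(Add(-47, Pow(Add(8, Mul(Rational(-1, 11), 21)), -1)), 2) = Pow(Add(-47, Pow(Add(8, Rational(-21, 11)), -1)), 2) = Pow(Add(-47, Pow(Rational(67, 11), -1)), 2) = Pow(Add(-47, Rational(11, 67)), 2) = Pow(Rational(-3138, 67), 2) = Rational(9847044, 4489)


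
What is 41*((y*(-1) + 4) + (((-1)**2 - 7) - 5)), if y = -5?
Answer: -82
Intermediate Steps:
41*((y*(-1) + 4) + (((-1)**2 - 7) - 5)) = 41*((-5*(-1) + 4) + (((-1)**2 - 7) - 5)) = 41*((5 + 4) + ((1 - 7) - 5)) = 41*(9 + (-6 - 5)) = 41*(9 - 11) = 41*(-2) = -82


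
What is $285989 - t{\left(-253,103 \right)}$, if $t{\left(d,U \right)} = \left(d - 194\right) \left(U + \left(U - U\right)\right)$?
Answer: $332030$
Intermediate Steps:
$t{\left(d,U \right)} = U \left(-194 + d\right)$ ($t{\left(d,U \right)} = \left(-194 + d\right) \left(U + 0\right) = \left(-194 + d\right) U = U \left(-194 + d\right)$)
$285989 - t{\left(-253,103 \right)} = 285989 - 103 \left(-194 - 253\right) = 285989 - 103 \left(-447\right) = 285989 - -46041 = 285989 + 46041 = 332030$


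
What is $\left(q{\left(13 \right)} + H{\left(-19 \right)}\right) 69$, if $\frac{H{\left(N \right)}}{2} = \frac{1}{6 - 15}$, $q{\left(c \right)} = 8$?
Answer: $\frac{1610}{3} \approx 536.67$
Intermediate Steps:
$H{\left(N \right)} = - \frac{2}{9}$ ($H{\left(N \right)} = \frac{2}{6 - 15} = \frac{2}{-9} = 2 \left(- \frac{1}{9}\right) = - \frac{2}{9}$)
$\left(q{\left(13 \right)} + H{\left(-19 \right)}\right) 69 = \left(8 - \frac{2}{9}\right) 69 = \frac{70}{9} \cdot 69 = \frac{1610}{3}$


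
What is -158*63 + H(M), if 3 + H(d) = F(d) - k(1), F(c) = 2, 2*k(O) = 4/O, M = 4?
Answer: -9957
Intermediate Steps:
k(O) = 2/O (k(O) = (4/O)/2 = 2/O)
H(d) = -3 (H(d) = -3 + (2 - 2/1) = -3 + (2 - 2) = -3 + 0 = -3)
-158*63 + H(M) = -158*63 - 3 = -9954 - 3 = -9957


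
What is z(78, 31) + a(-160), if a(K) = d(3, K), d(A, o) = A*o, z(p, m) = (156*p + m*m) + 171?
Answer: 12820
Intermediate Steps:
z(p, m) = 171 + m² + 156*p (z(p, m) = (156*p + m²) + 171 = (m² + 156*p) + 171 = 171 + m² + 156*p)
a(K) = 3*K
z(78, 31) + a(-160) = (171 + 31² + 156*78) + 3*(-160) = (171 + 961 + 12168) - 480 = 13300 - 480 = 12820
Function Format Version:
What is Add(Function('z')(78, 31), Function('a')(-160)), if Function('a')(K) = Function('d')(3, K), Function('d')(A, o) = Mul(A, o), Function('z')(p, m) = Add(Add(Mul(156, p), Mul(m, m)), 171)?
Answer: 12820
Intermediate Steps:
Function('z')(p, m) = Add(171, Pow(m, 2), Mul(156, p)) (Function('z')(p, m) = Add(Add(Mul(156, p), Pow(m, 2)), 171) = Add(Add(Pow(m, 2), Mul(156, p)), 171) = Add(171, Pow(m, 2), Mul(156, p)))
Function('a')(K) = Mul(3, K)
Add(Function('z')(78, 31), Function('a')(-160)) = Add(Add(171, Pow(31, 2), Mul(156, 78)), Mul(3, -160)) = Add(Add(171, 961, 12168), -480) = Add(13300, -480) = 12820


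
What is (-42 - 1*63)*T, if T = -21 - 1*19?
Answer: 4200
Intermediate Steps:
T = -40 (T = -21 - 19 = -40)
(-42 - 1*63)*T = (-42 - 1*63)*(-40) = (-42 - 63)*(-40) = -105*(-40) = 4200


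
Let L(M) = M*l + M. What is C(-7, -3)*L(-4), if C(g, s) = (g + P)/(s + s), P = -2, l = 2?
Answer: -18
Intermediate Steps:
L(M) = 3*M (L(M) = M*2 + M = 2*M + M = 3*M)
C(g, s) = (-2 + g)/(2*s) (C(g, s) = (g - 2)/(s + s) = (-2 + g)/((2*s)) = (-2 + g)*(1/(2*s)) = (-2 + g)/(2*s))
C(-7, -3)*L(-4) = ((½)*(-2 - 7)/(-3))*(3*(-4)) = ((½)*(-⅓)*(-9))*(-12) = (3/2)*(-12) = -18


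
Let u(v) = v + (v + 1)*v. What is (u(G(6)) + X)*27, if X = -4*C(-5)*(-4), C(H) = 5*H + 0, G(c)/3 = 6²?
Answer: 309960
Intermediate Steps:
G(c) = 108 (G(c) = 3*6² = 3*36 = 108)
C(H) = 5*H
X = -400 (X = -20*(-5)*(-4) = -4*(-25)*(-4) = 100*(-4) = -400)
u(v) = v + v*(1 + v) (u(v) = v + (1 + v)*v = v + v*(1 + v))
(u(G(6)) + X)*27 = (108*(2 + 108) - 400)*27 = (108*110 - 400)*27 = (11880 - 400)*27 = 11480*27 = 309960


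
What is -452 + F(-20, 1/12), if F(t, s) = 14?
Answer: -438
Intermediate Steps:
-452 + F(-20, 1/12) = -452 + 14 = -438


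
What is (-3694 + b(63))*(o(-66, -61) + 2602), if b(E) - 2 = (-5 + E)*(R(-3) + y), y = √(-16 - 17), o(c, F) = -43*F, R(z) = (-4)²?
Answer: -14441900 + 303050*I*√33 ≈ -1.4442e+7 + 1.7409e+6*I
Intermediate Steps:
R(z) = 16
y = I*√33 (y = √(-33) = I*√33 ≈ 5.7446*I)
b(E) = 2 + (-5 + E)*(16 + I*√33)
(-3694 + b(63))*(o(-66, -61) + 2602) = (-3694 + (-78 + 16*63 - 5*I*√33 + I*63*√33))*(-43*(-61) + 2602) = (-3694 + (-78 + 1008 - 5*I*√33 + 63*I*√33))*(2623 + 2602) = (-3694 + (930 + 58*I*√33))*5225 = (-2764 + 58*I*√33)*5225 = -14441900 + 303050*I*√33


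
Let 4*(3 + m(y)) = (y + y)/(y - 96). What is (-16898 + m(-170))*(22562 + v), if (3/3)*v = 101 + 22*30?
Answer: -104850435663/266 ≈ -3.9417e+8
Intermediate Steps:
m(y) = -3 + y/(2*(-96 + y)) (m(y) = -3 + ((y + y)/(y - 96))/4 = -3 + ((2*y)/(-96 + y))/4 = -3 + (2*y/(-96 + y))/4 = -3 + y/(2*(-96 + y)))
v = 761 (v = 101 + 22*30 = 101 + 660 = 761)
(-16898 + m(-170))*(22562 + v) = (-16898 + (576 - 5*(-170))/(2*(-96 - 170)))*(22562 + 761) = (-16898 + (½)*(576 + 850)/(-266))*23323 = (-16898 + (½)*(-1/266)*1426)*23323 = (-16898 - 713/266)*23323 = -4495581/266*23323 = -104850435663/266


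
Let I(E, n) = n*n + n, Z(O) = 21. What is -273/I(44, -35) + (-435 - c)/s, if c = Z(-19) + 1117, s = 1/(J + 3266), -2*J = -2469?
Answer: -601739372/85 ≈ -7.0793e+6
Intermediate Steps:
J = 2469/2 (J = -½*(-2469) = 2469/2 ≈ 1234.5)
I(E, n) = n + n² (I(E, n) = n² + n = n + n²)
s = 2/9001 (s = 1/(2469/2 + 3266) = 1/(9001/2) = 2/9001 ≈ 0.00022220)
c = 1138 (c = 21 + 1117 = 1138)
-273/I(44, -35) + (-435 - c)/s = -273*(-1/(35*(1 - 35))) + (-435 - 1*1138)/(2/9001) = -273/((-35*(-34))) + (-435 - 1138)*(9001/2) = -273/1190 - 1573*9001/2 = -273*1/1190 - 14158573/2 = -39/170 - 14158573/2 = -601739372/85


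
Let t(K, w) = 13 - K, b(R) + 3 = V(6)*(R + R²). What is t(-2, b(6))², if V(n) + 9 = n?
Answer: 225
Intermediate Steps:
V(n) = -9 + n
b(R) = -3 - 3*R - 3*R² (b(R) = -3 + (-9 + 6)*(R + R²) = -3 - 3*(R + R²) = -3 + (-3*R - 3*R²) = -3 - 3*R - 3*R²)
t(-2, b(6))² = (13 - 1*(-2))² = (13 + 2)² = 15² = 225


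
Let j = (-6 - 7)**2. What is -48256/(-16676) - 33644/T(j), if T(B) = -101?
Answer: 141480300/421069 ≈ 336.00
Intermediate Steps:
j = 169 (j = (-13)**2 = 169)
-48256/(-16676) - 33644/T(j) = -48256/(-16676) - 33644/(-101) = -48256*(-1/16676) - 33644*(-1/101) = 12064/4169 + 33644/101 = 141480300/421069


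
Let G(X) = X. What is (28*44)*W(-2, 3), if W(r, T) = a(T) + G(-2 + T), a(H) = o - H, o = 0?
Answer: -2464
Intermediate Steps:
a(H) = -H (a(H) = 0 - H = -H)
W(r, T) = -2 (W(r, T) = -T + (-2 + T) = -2)
(28*44)*W(-2, 3) = (28*44)*(-2) = 1232*(-2) = -2464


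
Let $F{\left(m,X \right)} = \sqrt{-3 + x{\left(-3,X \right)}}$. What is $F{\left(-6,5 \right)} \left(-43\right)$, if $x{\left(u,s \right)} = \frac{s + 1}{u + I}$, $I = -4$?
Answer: $- \frac{129 i \sqrt{21}}{7} \approx - 84.45 i$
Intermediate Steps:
$x{\left(u,s \right)} = \frac{1 + s}{-4 + u}$ ($x{\left(u,s \right)} = \frac{s + 1}{u - 4} = \frac{1 + s}{-4 + u}$)
$F{\left(m,X \right)} = \sqrt{- \frac{22}{7} - \frac{X}{7}}$ ($F{\left(m,X \right)} = \sqrt{-3 + \frac{1 + X}{-4 - 3}} = \sqrt{-3 + \frac{1 + X}{-7}} = \sqrt{-3 - \frac{1 + X}{7}} = \sqrt{-3 - \left(\frac{1}{7} + \frac{X}{7}\right)} = \sqrt{- \frac{22}{7} - \frac{X}{7}}$)
$F{\left(-6,5 \right)} \left(-43\right) = \frac{\sqrt{-154 - 35}}{7} \left(-43\right) = \frac{\sqrt{-189}}{7} \left(-43\right) = \frac{3 i \sqrt{21}}{7} \left(-43\right) = - \frac{129 i \sqrt{21}}{7}$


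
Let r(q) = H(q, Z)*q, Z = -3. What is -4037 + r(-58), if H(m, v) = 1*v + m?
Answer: -499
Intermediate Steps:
H(m, v) = m + v (H(m, v) = v + m = m + v)
r(q) = q*(-3 + q) (r(q) = (q - 3)*q = (-3 + q)*q = q*(-3 + q))
-4037 + r(-58) = -4037 - 58*(-3 - 58) = -4037 - 58*(-61) = -4037 + 3538 = -499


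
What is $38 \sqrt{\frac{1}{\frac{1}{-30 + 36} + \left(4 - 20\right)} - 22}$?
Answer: $\frac{8 i \sqrt{12445}}{5} \approx 178.49 i$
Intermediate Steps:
$38 \sqrt{\frac{1}{\frac{1}{-30 + 36} + \left(4 - 20\right)} - 22} = 38 \sqrt{\frac{1}{\frac{1}{6} + \left(4 - 20\right)} - 22} = 38 \sqrt{\frac{1}{\frac{1}{6} - 16} - 22} = 38 \sqrt{\frac{1}{- \frac{95}{6}} - 22} = 38 \sqrt{- \frac{6}{95} - 22} = 38 \sqrt{- \frac{2096}{95}} = 38 \frac{4 i \sqrt{12445}}{95} = \frac{8 i \sqrt{12445}}{5}$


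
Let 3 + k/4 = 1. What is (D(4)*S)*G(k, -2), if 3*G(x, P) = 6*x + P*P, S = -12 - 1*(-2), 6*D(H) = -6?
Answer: -440/3 ≈ -146.67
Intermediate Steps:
k = -8 (k = -12 + 4*1 = -12 + 4 = -8)
D(H) = -1 (D(H) = (1/6)*(-6) = -1)
S = -10 (S = -12 + 2 = -10)
G(x, P) = 2*x + P**2/3 (G(x, P) = (6*x + P*P)/3 = (6*x + P**2)/3 = (P**2 + 6*x)/3 = 2*x + P**2/3)
(D(4)*S)*G(k, -2) = (-1*(-10))*(2*(-8) + (1/3)*(-2)**2) = 10*(-16 + (1/3)*4) = 10*(-16 + 4/3) = 10*(-44/3) = -440/3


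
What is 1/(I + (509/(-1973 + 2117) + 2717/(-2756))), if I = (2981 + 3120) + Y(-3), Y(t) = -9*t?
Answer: 7632/46788349 ≈ 0.00016312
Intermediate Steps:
I = 6128 (I = (2981 + 3120) - 9*(-3) = 6101 + 27 = 6128)
1/(I + (509/(-1973 + 2117) + 2717/(-2756))) = 1/(6128 + (509/(-1973 + 2117) + 2717/(-2756))) = 1/(6128 + (509/144 + 2717*(-1/2756))) = 1/(6128 + (509*(1/144) - 209/212)) = 1/(6128 + (509/144 - 209/212)) = 1/(6128 + 19453/7632) = 1/(46788349/7632) = 7632/46788349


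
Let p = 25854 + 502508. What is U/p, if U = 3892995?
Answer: 3892995/528362 ≈ 7.3680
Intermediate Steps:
p = 528362
U/p = 3892995/528362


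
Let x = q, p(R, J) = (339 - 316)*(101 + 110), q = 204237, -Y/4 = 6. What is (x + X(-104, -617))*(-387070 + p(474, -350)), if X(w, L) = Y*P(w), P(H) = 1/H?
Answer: -1014818241228/13 ≈ -7.8063e+10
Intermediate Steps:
P(H) = 1/H
Y = -24 (Y = -4*6 = -24)
p(R, J) = 4853 (p(R, J) = 23*211 = 4853)
x = 204237
X(w, L) = -24/w
(x + X(-104, -617))*(-387070 + p(474, -350)) = (204237 - 24/(-104))*(-387070 + 4853) = (204237 - 24*(-1/104))*(-382217) = (204237 + 3/13)*(-382217) = (2655084/13)*(-382217) = -1014818241228/13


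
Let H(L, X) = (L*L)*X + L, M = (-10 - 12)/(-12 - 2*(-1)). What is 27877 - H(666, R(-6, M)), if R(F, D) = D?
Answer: -4743061/5 ≈ -9.4861e+5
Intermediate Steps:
M = 11/5 (M = -22/(-12 + 2) = -22/(-10) = -22*(-⅒) = 11/5 ≈ 2.2000)
H(L, X) = L + X*L² (H(L, X) = L²*X + L = X*L² + L = L + X*L²)
27877 - H(666, R(-6, M)) = 27877 - 666*(1 + 666*(11/5)) = 27877 - 666*(1 + 7326/5) = 27877 - 666*7331/5 = 27877 - 1*4882446/5 = 27877 - 4882446/5 = -4743061/5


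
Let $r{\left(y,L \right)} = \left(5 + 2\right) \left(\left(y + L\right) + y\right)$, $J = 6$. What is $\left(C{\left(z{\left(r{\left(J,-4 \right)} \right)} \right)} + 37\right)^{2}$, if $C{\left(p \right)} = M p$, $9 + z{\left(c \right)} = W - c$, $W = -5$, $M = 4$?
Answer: $59049$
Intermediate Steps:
$r{\left(y,L \right)} = 7 L + 14 y$ ($r{\left(y,L \right)} = 7 \left(\left(L + y\right) + y\right) = 7 \left(L + 2 y\right) = 7 L + 14 y$)
$z{\left(c \right)} = -14 - c$ ($z{\left(c \right)} = -9 - \left(5 + c\right) = -14 - c$)
$C{\left(p \right)} = 4 p$
$\left(C{\left(z{\left(r{\left(J,-4 \right)} \right)} \right)} + 37\right)^{2} = \left(4 \left(-14 - \left(7 \left(-4\right) + 14 \cdot 6\right)\right) + 37\right)^{2} = \left(4 \left(-14 - \left(-28 + 84\right)\right) + 37\right)^{2} = \left(4 \left(-14 - 56\right) + 37\right)^{2} = \left(4 \left(-70\right) + 37\right)^{2} = \left(-280 + 37\right)^{2} = \left(-243\right)^{2} = 59049$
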